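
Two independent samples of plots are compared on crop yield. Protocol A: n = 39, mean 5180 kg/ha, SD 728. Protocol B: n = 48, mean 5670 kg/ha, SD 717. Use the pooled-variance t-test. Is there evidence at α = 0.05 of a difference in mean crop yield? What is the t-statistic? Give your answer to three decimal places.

Let group 1 = protocol A, group 2 = protocol B. H0: μ_1 = μ_2; H1: μ_1 ≠ μ_2 (two-sample pooled-variance t-test, two-sided).
s_p² = [(39−1)·728² + (48−1)·717²]/(39+48−2) = 521195
t = (5180 − 5670)/√[521195·(1/39 + 1/48)] = -3.148
df = n₁ + n₂ − 2 = 85
Two-sided p-value ≈ 0.0023
Since p ≈ 0.0023 < α = 0.05, reject H0; the data support H1.

-3.148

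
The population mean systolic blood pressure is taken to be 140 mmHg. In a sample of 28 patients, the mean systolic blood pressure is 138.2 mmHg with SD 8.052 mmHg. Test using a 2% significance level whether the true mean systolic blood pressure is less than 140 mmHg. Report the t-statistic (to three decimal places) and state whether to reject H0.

H0: μ = 140; H1: μ < 140 (one-sample t-test, left-tailed).
t = (x̄ − μ₀)/(s/√n) = (138.2 − 140)/(8.052/√28) = -1.183
df = n − 1 = 27
p-value = P(T ≤ -1.183) ≈ 0.1236
Since p ≈ 0.1236 > α = 0.02, fail to reject H0; the evidence is not statistically significant.

t = -1.183; fail to reject H0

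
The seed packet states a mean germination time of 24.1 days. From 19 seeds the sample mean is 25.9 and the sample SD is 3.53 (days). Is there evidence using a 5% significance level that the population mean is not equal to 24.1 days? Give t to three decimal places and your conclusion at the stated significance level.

H0: μ = 24.1; H1: μ ≠ 24.1 (one-sample t-test, two-sided).
t = (x̄ − μ₀)/(s/√n) = (25.9 − 24.1)/(3.53/√19) = 2.223
df = n − 1 = 18
Two-sided p-value ≈ 0.039
Since p ≈ 0.039 < α = 0.05, reject H0; the data support H1.

t = 2.223; reject H0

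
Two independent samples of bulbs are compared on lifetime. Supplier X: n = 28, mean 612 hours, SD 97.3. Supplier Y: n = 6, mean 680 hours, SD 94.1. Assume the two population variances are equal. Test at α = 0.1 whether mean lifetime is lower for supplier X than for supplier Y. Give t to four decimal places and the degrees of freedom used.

t = -1.5614, df = 32

Let group 1 = supplier X, group 2 = supplier Y. H0: μ_1 = μ_2; H1: μ_1 < μ_2 (two-sample pooled-variance t-test, left-tailed).
s_p² = [(28−1)·97.3² + (6−1)·94.1²]/(28+6−2) = 9371.59
t = (612 − 680)/√[9371.59·(1/28 + 1/6)] = -1.5614
df = n₁ + n₂ − 2 = 32
p-value = P(T ≤ -1.5614) ≈ 0.064
Since p ≈ 0.064 < α = 0.1, reject H0; the data support H1.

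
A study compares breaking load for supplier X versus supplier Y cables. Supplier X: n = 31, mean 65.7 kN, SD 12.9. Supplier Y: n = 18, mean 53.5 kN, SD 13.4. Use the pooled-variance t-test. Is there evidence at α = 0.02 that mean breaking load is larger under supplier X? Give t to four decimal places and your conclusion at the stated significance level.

t = 3.1468; reject H0

Let group 1 = supplier X, group 2 = supplier Y. H0: μ_1 = μ_2; H1: μ_1 > μ_2 (two-sample pooled-variance t-test, right-tailed).
s_p² = [(31−1)·12.9² + (18−1)·13.4²]/(31+18−2) = 171.166
t = (65.7 − 53.5)/√[171.166·(1/31 + 1/18)] = 3.1468
df = n₁ + n₂ − 2 = 47
p-value = P(T ≥ 3.1468) ≈ 0.0014
Since p ≈ 0.0014 < α = 0.02, reject H0; the data support H1.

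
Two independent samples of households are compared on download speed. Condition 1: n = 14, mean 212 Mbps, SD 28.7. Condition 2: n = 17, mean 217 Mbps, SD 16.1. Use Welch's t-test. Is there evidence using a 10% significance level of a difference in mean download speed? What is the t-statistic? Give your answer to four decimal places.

Let group 1 = condition 1, group 2 = condition 2. H0: μ_1 = μ_2; H1: μ_1 ≠ μ_2 (Welch's two-sample t-test, two-sided).
t = (x̄_1 − x̄_2)/√(s_1²/n_1 + s_2²/n_2) = (212 − 217)/√(28.7²/14 + 16.1²/17) = -0.5809
Welch–Satterthwaite df ≈ 19.54
Two-sided p-value ≈ 0.568
Since p ≈ 0.568 > α = 0.1, fail to reject H0; the evidence is not statistically significant.

-0.5809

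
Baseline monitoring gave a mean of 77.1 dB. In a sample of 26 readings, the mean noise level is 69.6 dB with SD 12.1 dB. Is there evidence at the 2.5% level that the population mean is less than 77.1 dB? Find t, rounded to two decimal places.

-3.16

H0: μ = 77.1; H1: μ < 77.1 (one-sample t-test, left-tailed).
t = (x̄ − μ₀)/(s/√n) = (69.6 − 77.1)/(12.1/√26) = -3.16
df = n − 1 = 25
p-value = P(T ≤ -3.16) ≈ 0.002
Since p ≈ 0.002 < α = 0.025, reject H0; the evidence is statistically significant.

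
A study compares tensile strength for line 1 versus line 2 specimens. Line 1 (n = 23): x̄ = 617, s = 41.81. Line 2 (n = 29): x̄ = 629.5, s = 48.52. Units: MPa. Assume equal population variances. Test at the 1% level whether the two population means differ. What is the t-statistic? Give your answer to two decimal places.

-0.98

Let group 1 = line 1, group 2 = line 2. H0: μ_1 = μ_2; H1: μ_1 ≠ μ_2 (two-sample pooled-variance t-test, two-sided).
s_p² = [(23−1)·41.81² + (29−1)·48.52²]/(23+29−2) = 2087.5
t = (617 − 629.5)/√[2087.5·(1/23 + 1/29)] = -0.98
df = n₁ + n₂ − 2 = 50
Two-sided p-value ≈ 0.332
Since p ≈ 0.332 > α = 0.01, fail to reject H0; the data do not provide sufficient evidence against H0.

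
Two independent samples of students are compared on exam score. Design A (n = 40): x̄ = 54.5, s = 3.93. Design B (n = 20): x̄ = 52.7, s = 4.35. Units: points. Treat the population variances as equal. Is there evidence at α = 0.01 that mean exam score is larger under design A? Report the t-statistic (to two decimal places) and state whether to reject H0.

Let group 1 = design A, group 2 = design B. H0: μ_1 = μ_2; H1: μ_1 > μ_2 (two-sample pooled-variance t-test, right-tailed).
s_p² = [(40−1)·3.93² + (20−1)·4.35²]/(40+20−2) = 16.5841
t = (54.5 − 52.7)/√[16.5841·(1/40 + 1/20)] = 1.61
df = n₁ + n₂ − 2 = 58
p-value = P(T ≥ 1.61) ≈ 0.056
Since p ≈ 0.056 > α = 0.01, fail to reject H0; the data do not provide sufficient evidence against H0.

t = 1.61; fail to reject H0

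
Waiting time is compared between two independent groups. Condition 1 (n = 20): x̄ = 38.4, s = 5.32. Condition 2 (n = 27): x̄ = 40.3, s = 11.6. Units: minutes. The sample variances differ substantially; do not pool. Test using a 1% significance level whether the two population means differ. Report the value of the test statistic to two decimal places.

Let group 1 = condition 1, group 2 = condition 2. H0: μ_1 = μ_2; H1: μ_1 ≠ μ_2 (Welch's two-sample t-test, two-sided).
t = (x̄_1 − x̄_2)/√(s_1²/n_1 + s_2²/n_2) = (38.4 − 40.3)/√(5.32²/20 + 11.6²/27) = -0.75
Welch–Satterthwaite df ≈ 38.60
Two-sided p-value ≈ 0.4571
Since p ≈ 0.4571 > α = 0.01, fail to reject H0; the evidence is not statistically significant.

-0.75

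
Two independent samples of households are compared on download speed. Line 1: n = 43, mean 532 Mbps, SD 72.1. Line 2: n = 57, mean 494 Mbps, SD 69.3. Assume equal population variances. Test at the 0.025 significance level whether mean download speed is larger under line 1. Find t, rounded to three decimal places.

Let group 1 = line 1, group 2 = line 2. H0: μ_1 = μ_2; H1: μ_1 > μ_2 (two-sample pooled-variance t-test, right-tailed).
s_p² = [(43−1)·72.1² + (57−1)·69.3²]/(43+57−2) = 4972.17
t = (532 − 494)/√[4972.17·(1/43 + 1/57)] = 2.668
df = n₁ + n₂ − 2 = 98
p-value = P(T ≥ 2.668) ≈ 0.0045
Since p ≈ 0.0045 < α = 0.025, reject H0; the data support H1.

2.668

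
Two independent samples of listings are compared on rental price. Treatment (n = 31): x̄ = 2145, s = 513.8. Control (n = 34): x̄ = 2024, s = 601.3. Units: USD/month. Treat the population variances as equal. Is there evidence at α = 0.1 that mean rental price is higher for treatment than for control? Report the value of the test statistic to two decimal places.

Let group 1 = treatment, group 2 = control. H0: μ_1 = μ_2; H1: μ_1 > μ_2 (two-sample pooled-variance t-test, right-tailed).
s_p² = [(31−1)·513.8² + (34−1)·601.3²]/(31+34−2) = 315099
t = (2145 − 2024)/√[315099·(1/31 + 1/34)] = 0.87
df = n₁ + n₂ − 2 = 63
p-value = P(T ≥ 0.87) ≈ 0.194
Since p ≈ 0.194 > α = 0.1, fail to reject H0; the data do not provide sufficient evidence against H0.

0.87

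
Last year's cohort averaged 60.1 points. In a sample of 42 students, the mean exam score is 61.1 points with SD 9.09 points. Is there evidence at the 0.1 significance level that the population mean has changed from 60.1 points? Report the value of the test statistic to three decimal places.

H0: μ = 60.1; H1: μ ≠ 60.1 (one-sample t-test, two-sided).
t = (x̄ − μ₀)/(s/√n) = (61.1 − 60.1)/(9.09/√42) = 0.713
df = n − 1 = 41
Two-sided p-value ≈ 0.4799
Since p ≈ 0.4799 > α = 0.1, fail to reject H0; the evidence is not statistically significant.

0.713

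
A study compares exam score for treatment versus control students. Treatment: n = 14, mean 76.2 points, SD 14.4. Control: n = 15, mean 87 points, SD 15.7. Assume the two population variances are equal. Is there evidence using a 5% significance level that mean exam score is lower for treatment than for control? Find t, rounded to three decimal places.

-1.926

Let group 1 = treatment, group 2 = control. H0: μ_1 = μ_2; H1: μ_1 < μ_2 (two-sample pooled-variance t-test, left-tailed).
s_p² = [(14−1)·14.4² + (15−1)·15.7²]/(14+15−2) = 227.65
t = (76.2 − 87)/√[227.65·(1/14 + 1/15)] = -1.926
df = n₁ + n₂ − 2 = 27
p-value = P(T ≤ -1.926) ≈ 0.0323
Since p ≈ 0.0323 < α = 0.05, reject H0; the data support H1.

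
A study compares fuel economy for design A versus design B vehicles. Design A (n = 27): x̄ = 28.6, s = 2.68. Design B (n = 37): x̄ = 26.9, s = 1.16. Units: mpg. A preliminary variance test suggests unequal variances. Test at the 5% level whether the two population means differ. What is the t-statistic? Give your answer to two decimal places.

3.09

Let group 1 = design A, group 2 = design B. H0: μ_1 = μ_2; H1: μ_1 ≠ μ_2 (Welch's two-sample t-test, two-sided).
t = (x̄_1 − x̄_2)/√(s_1²/n_1 + s_2²/n_2) = (28.6 − 26.9)/√(2.68²/27 + 1.16²/37) = 3.09
Welch–Satterthwaite df ≈ 33.15
Two-sided p-value ≈ 0.004
Since p ≈ 0.004 < α = 0.05, reject H0; the evidence is statistically significant.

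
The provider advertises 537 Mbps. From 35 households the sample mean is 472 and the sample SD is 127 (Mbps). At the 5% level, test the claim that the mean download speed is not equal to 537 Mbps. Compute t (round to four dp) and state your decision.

t = -3.0279; reject H0

H0: μ = 537; H1: μ ≠ 537 (one-sample t-test, two-sided).
t = (x̄ − μ₀)/(s/√n) = (472 − 537)/(127/√35) = -3.0279
df = n − 1 = 34
Two-sided p-value ≈ 0.005
Since p ≈ 0.005 < α = 0.05, reject H0; the evidence is statistically significant.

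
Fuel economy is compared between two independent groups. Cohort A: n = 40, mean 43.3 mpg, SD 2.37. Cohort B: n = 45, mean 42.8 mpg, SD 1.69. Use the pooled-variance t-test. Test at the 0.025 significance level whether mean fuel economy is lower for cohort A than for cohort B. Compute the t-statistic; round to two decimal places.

1.13

Let group 1 = cohort A, group 2 = cohort B. H0: μ_1 = μ_2; H1: μ_1 < μ_2 (two-sample pooled-variance t-test, left-tailed).
s_p² = [(40−1)·2.37² + (45−1)·1.69²]/(40+45−2) = 4.15334
t = (43.3 − 42.8)/√[4.15334·(1/40 + 1/45)] = 1.13
df = n₁ + n₂ − 2 = 83
p-value = P(T ≤ 1.13) ≈ 0.8689
Since p ≈ 0.8689 > α = 0.025, fail to reject H0; the data do not provide sufficient evidence against H0.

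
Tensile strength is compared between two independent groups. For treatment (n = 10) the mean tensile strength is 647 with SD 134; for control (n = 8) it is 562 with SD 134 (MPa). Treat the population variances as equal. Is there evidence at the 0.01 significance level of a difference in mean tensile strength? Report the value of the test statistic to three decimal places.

Let group 1 = treatment, group 2 = control. H0: μ_1 = μ_2; H1: μ_1 ≠ μ_2 (two-sample pooled-variance t-test, two-sided).
s_p² = [(10−1)·134² + (8−1)·134²]/(10+8−2) = 17956
t = (647 − 562)/√[17956·(1/10 + 1/8)] = 1.337
df = n₁ + n₂ − 2 = 16
Two-sided p-value ≈ 0.200
Since p ≈ 0.200 > α = 0.01, fail to reject H0; the evidence is not statistically significant.

1.337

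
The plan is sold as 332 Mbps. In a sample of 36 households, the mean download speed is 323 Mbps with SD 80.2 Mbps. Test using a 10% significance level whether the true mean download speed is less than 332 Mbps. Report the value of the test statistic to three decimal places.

H0: μ = 332; H1: μ < 332 (one-sample t-test, left-tailed).
t = (x̄ − μ₀)/(s/√n) = (323 − 332)/(80.2/√36) = -0.673
df = n − 1 = 35
p-value = P(T ≤ -0.673) ≈ 0.2526
Since p ≈ 0.2526 > α = 0.1, fail to reject H0; the data do not provide sufficient evidence against H0.

-0.673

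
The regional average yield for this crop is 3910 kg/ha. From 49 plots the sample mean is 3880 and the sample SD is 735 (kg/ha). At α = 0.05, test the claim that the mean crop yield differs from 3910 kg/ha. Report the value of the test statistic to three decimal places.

-0.286

H0: μ = 3910; H1: μ ≠ 3910 (one-sample t-test, two-sided).
t = (x̄ − μ₀)/(s/√n) = (3880 − 3910)/(735/√49) = -0.286
df = n − 1 = 48
Two-sided p-value ≈ 0.7763
Since p ≈ 0.7763 > α = 0.05, fail to reject H0; the evidence is not statistically significant.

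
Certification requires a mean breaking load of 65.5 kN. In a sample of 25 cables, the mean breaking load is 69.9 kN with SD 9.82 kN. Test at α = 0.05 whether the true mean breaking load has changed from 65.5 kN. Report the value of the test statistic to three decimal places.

H0: μ = 65.5; H1: μ ≠ 65.5 (one-sample t-test, two-sided).
t = (x̄ − μ₀)/(s/√n) = (69.9 − 65.5)/(9.82/√25) = 2.240
df = n − 1 = 24
Two-sided p-value ≈ 0.035
Since p ≈ 0.035 < α = 0.05, reject H0; the evidence is statistically significant.

2.240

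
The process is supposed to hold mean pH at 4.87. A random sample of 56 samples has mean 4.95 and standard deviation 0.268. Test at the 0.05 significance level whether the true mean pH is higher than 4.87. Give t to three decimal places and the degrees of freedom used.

t = 2.234, df = 55

H0: μ = 4.87; H1: μ > 4.87 (one-sample t-test, right-tailed).
t = (x̄ − μ₀)/(s/√n) = (4.95 − 4.87)/(0.268/√56) = 2.234
df = n − 1 = 55
p-value = P(T ≥ 2.234) ≈ 0.0148
Since p ≈ 0.0148 < α = 0.05, reject H0; the evidence is statistically significant.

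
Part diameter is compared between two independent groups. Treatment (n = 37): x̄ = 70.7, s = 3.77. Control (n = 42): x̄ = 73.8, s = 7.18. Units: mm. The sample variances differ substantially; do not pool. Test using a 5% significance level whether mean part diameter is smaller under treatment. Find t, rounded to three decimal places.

Let group 1 = treatment, group 2 = control. H0: μ_1 = μ_2; H1: μ_1 < μ_2 (Welch's two-sample t-test, left-tailed).
t = (x̄_1 − x̄_2)/√(s_1²/n_1 + s_2²/n_2) = (70.7 − 73.8)/√(3.77²/37 + 7.18²/42) = -2.442
Welch–Satterthwaite df ≈ 63.59
p-value = P(T ≤ -2.442) ≈ 0.009
Since p ≈ 0.009 < α = 0.05, reject H0; the evidence is statistically significant.

-2.442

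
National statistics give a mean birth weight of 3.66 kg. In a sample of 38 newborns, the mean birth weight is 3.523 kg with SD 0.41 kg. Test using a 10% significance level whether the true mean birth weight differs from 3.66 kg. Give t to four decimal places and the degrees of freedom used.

t = -2.0598, df = 37

H0: μ = 3.66; H1: μ ≠ 3.66 (one-sample t-test, two-sided).
t = (x̄ − μ₀)/(s/√n) = (3.523 − 3.66)/(0.41/√38) = -2.0598
df = n − 1 = 37
Two-sided p-value ≈ 0.047
Since p ≈ 0.047 < α = 0.1, reject H0; the evidence is statistically significant.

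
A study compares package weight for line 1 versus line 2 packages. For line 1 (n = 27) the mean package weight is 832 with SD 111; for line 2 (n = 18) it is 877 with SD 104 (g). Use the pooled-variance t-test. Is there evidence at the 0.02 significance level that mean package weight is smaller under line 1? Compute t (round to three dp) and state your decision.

Let group 1 = line 1, group 2 = line 2. H0: μ_1 = μ_2; H1: μ_1 < μ_2 (two-sample pooled-variance t-test, left-tailed).
s_p² = [(27−1)·111² + (18−1)·104²]/(27+18−2) = 11726
t = (832 − 877)/√[11726·(1/27 + 1/18)] = -1.366
df = n₁ + n₂ − 2 = 43
p-value = P(T ≤ -1.366) ≈ 0.090
Since p ≈ 0.090 > α = 0.02, fail to reject H0; the data do not provide sufficient evidence against H0.

t = -1.366; fail to reject H0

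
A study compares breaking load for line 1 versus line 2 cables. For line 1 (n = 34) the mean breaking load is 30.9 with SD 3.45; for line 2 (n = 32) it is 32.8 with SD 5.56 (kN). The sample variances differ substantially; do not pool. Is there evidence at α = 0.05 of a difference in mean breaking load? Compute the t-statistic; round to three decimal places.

-1.656

Let group 1 = line 1, group 2 = line 2. H0: μ_1 = μ_2; H1: μ_1 ≠ μ_2 (Welch's two-sample t-test, two-sided).
t = (x̄_1 − x̄_2)/√(s_1²/n_1 + s_2²/n_2) = (30.9 − 32.8)/√(3.45²/34 + 5.56²/32) = -1.656
Welch–Satterthwaite df ≈ 51.22
Two-sided p-value ≈ 0.1038
Since p ≈ 0.1038 > α = 0.05, fail to reject H0; the data do not provide sufficient evidence against H0.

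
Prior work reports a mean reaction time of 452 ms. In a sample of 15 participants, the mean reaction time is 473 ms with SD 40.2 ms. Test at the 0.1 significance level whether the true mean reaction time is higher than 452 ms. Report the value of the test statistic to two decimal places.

H0: μ = 452; H1: μ > 452 (one-sample t-test, right-tailed).
t = (x̄ − μ₀)/(s/√n) = (473 − 452)/(40.2/√15) = 2.02
df = n − 1 = 14
p-value = P(T ≥ 2.02) ≈ 0.031
Since p ≈ 0.031 < α = 0.1, reject H0; the data support H1.

2.02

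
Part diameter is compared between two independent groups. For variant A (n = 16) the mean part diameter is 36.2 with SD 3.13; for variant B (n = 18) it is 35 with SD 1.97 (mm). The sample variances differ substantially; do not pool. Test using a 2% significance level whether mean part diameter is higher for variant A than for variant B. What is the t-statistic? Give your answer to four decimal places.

1.3188

Let group 1 = variant A, group 2 = variant B. H0: μ_1 = μ_2; H1: μ_1 > μ_2 (Welch's two-sample t-test, right-tailed).
t = (x̄_1 − x̄_2)/√(s_1²/n_1 + s_2²/n_2) = (36.2 − 35)/√(3.13²/16 + 1.97²/18) = 1.3188
Welch–Satterthwaite df ≈ 24.72
p-value = P(T ≥ 1.3188) ≈ 0.0997
Since p ≈ 0.0997 > α = 0.02, fail to reject H0; the evidence is not statistically significant.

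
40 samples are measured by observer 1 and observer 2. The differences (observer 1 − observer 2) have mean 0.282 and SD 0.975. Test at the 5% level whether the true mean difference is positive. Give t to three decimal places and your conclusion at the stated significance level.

H0: μ_d = 0; H1: μ_d > 0 (paired t-test on the differences, right-tailed).
t = d̄/(s_d/√n) = 0.282/(0.975/√40) = 1.829
df = n − 1 = 39
p-value = P(T ≥ 1.829) ≈ 0.0375
Since p ≈ 0.0375 < α = 0.05, reject H0; the evidence is statistically significant.

t = 1.829; reject H0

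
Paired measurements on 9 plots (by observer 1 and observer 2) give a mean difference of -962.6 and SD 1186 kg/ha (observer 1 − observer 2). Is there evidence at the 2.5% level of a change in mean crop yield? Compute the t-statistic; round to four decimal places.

-2.4349

H0: μ_d = 0; H1: μ_d ≠ 0 (paired t-test on the differences, two-sided).
t = d̄/(s_d/√n) = -962.6/(1186/√9) = -2.4349
df = n − 1 = 8
Two-sided p-value ≈ 0.0409
Since p ≈ 0.0409 > α = 0.025, fail to reject H0; the data do not provide sufficient evidence against H0.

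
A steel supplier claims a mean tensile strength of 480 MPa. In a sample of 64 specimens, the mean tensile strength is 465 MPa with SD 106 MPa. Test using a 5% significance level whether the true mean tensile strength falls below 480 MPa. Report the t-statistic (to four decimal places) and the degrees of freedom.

t = -1.1321, df = 63

H0: μ = 480; H1: μ < 480 (one-sample t-test, left-tailed).
t = (x̄ − μ₀)/(s/√n) = (465 − 480)/(106/√64) = -1.1321
df = n − 1 = 63
p-value = P(T ≤ -1.1321) ≈ 0.1309
Since p ≈ 0.1309 > α = 0.05, fail to reject H0; the data do not provide sufficient evidence against H0.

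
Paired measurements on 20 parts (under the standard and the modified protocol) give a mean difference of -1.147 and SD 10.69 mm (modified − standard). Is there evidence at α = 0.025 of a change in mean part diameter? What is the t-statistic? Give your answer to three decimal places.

H0: μ_d = 0; H1: μ_d ≠ 0 (paired t-test on the differences, two-sided).
t = d̄/(s_d/√n) = -1.147/(10.69/√20) = -0.480
df = n − 1 = 19
Two-sided p-value ≈ 0.637
Since p ≈ 0.637 > α = 0.025, fail to reject H0; the data do not provide sufficient evidence against H0.

-0.480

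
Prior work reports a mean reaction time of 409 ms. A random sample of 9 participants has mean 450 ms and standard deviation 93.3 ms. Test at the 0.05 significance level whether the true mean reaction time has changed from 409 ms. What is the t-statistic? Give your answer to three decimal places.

1.318

H0: μ = 409; H1: μ ≠ 409 (one-sample t-test, two-sided).
t = (x̄ − μ₀)/(s/√n) = (450 − 409)/(93.3/√9) = 1.318
df = n − 1 = 8
Two-sided p-value ≈ 0.224
Since p ≈ 0.224 > α = 0.05, fail to reject H0; the evidence is not statistically significant.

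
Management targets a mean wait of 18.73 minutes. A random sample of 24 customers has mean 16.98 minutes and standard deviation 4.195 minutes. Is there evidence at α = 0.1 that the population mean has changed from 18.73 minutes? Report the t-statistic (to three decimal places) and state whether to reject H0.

t = -2.044; reject H0

H0: μ = 18.73; H1: μ ≠ 18.73 (one-sample t-test, two-sided).
t = (x̄ − μ₀)/(s/√n) = (16.98 − 18.73)/(4.195/√24) = -2.044
df = n − 1 = 23
Two-sided p-value ≈ 0.053
Since p ≈ 0.053 < α = 0.1, reject H0; the data support H1.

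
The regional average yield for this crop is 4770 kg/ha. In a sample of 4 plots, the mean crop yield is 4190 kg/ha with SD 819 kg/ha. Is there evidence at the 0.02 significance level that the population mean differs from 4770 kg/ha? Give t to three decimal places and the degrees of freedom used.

t = -1.416, df = 3

H0: μ = 4770; H1: μ ≠ 4770 (one-sample t-test, two-sided).
t = (x̄ − μ₀)/(s/√n) = (4190 − 4770)/(819/√4) = -1.416
df = n − 1 = 3
Two-sided p-value ≈ 0.252
Since p ≈ 0.252 > α = 0.02, fail to reject H0; the data do not provide sufficient evidence against H0.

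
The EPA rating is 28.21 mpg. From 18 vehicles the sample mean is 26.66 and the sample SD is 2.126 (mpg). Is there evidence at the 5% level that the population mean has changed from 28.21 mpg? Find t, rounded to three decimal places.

-3.093

H0: μ = 28.21; H1: μ ≠ 28.21 (one-sample t-test, two-sided).
t = (x̄ − μ₀)/(s/√n) = (26.66 − 28.21)/(2.126/√18) = -3.093
df = n − 1 = 17
Two-sided p-value ≈ 0.007
Since p ≈ 0.007 < α = 0.05, reject H0; the evidence is statistically significant.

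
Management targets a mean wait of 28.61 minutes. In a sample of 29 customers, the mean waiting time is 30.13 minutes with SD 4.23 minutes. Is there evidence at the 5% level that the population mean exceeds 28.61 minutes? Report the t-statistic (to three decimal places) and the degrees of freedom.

H0: μ = 28.61; H1: μ > 28.61 (one-sample t-test, right-tailed).
t = (x̄ − μ₀)/(s/√n) = (30.13 − 28.61)/(4.23/√29) = 1.935
df = n − 1 = 28
p-value = P(T ≥ 1.935) ≈ 0.032
Since p ≈ 0.032 < α = 0.05, reject H0; the evidence is statistically significant.

t = 1.935, df = 28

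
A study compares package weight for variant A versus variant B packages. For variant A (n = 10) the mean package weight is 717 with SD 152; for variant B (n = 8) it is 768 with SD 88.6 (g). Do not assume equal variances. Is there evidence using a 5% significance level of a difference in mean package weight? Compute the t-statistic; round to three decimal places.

Let group 1 = variant A, group 2 = variant B. H0: μ_1 = μ_2; H1: μ_1 ≠ μ_2 (Welch's two-sample t-test, two-sided).
t = (x̄_1 − x̄_2)/√(s_1²/n_1 + s_2²/n_2) = (717 − 768)/√(152²/10 + 88.6²/8) = -0.889
Welch–Satterthwaite df ≈ 14.83
Two-sided p-value ≈ 0.388
Since p ≈ 0.388 > α = 0.05, fail to reject H0; the data do not provide sufficient evidence against H0.

-0.889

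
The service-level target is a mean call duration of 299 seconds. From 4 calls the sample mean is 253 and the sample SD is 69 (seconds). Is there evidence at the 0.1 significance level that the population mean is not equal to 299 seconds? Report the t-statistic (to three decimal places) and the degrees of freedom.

t = -1.333, df = 3

H0: μ = 299; H1: μ ≠ 299 (one-sample t-test, two-sided).
t = (x̄ − μ₀)/(s/√n) = (253 − 299)/(69/√4) = -1.333
df = n − 1 = 3
Two-sided p-value ≈ 0.275
Since p ≈ 0.275 > α = 0.1, fail to reject H0; the evidence is not statistically significant.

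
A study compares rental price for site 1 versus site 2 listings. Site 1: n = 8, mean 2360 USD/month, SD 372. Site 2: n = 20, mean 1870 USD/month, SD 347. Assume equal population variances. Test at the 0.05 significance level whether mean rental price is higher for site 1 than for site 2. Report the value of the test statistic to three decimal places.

3.310

Let group 1 = site 1, group 2 = site 2. H0: μ_1 = μ_2; H1: μ_1 > μ_2 (two-sample pooled-variance t-test, right-tailed).
s_p² = [(8−1)·372² + (20−1)·347²]/(8+20−2) = 125248
t = (2360 − 1870)/√[125248·(1/8 + 1/20)] = 3.310
df = n₁ + n₂ − 2 = 26
p-value = P(T ≥ 3.310) ≈ 0.001
Since p ≈ 0.001 < α = 0.05, reject H0; the data support H1.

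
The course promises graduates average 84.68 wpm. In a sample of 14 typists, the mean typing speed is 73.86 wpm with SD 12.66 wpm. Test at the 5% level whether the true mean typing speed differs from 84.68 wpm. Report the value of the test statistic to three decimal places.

-3.198

H0: μ = 84.68; H1: μ ≠ 84.68 (one-sample t-test, two-sided).
t = (x̄ − μ₀)/(s/√n) = (73.86 − 84.68)/(12.66/√14) = -3.198
df = n − 1 = 13
Two-sided p-value ≈ 0.007
Since p ≈ 0.007 < α = 0.05, reject H0; the data support H1.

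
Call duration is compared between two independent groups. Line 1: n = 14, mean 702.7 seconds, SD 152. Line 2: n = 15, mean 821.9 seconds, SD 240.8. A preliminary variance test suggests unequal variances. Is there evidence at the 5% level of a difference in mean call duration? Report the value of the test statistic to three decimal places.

Let group 1 = line 1, group 2 = line 2. H0: μ_1 = μ_2; H1: μ_1 ≠ μ_2 (Welch's two-sample t-test, two-sided).
t = (x̄_1 − x̄_2)/√(s_1²/n_1 + s_2²/n_2) = (702.7 − 821.9)/√(152²/14 + 240.8²/15) = -1.605
Welch–Satterthwaite df ≈ 23.83
Two-sided p-value ≈ 0.1217
Since p ≈ 0.1217 > α = 0.05, fail to reject H0; the evidence is not statistically significant.

-1.605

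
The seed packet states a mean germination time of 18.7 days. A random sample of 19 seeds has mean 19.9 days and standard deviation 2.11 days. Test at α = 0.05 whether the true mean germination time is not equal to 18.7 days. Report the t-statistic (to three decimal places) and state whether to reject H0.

t = 2.479; reject H0

H0: μ = 18.7; H1: μ ≠ 18.7 (one-sample t-test, two-sided).
t = (x̄ − μ₀)/(s/√n) = (19.9 − 18.7)/(2.11/√19) = 2.479
df = n − 1 = 18
Two-sided p-value ≈ 0.0233
Since p ≈ 0.0233 < α = 0.05, reject H0; the data support H1.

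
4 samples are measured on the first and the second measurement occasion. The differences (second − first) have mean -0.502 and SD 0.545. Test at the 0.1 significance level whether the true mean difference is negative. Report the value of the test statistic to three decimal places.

H0: μ_d = 0; H1: μ_d < 0 (paired t-test on the differences, left-tailed).
t = d̄/(s_d/√n) = -0.502/(0.545/√4) = -1.842
df = n − 1 = 3
p-value = P(T ≤ -1.842) ≈ 0.081
Since p ≈ 0.081 < α = 0.1, reject H0; the evidence is statistically significant.

-1.842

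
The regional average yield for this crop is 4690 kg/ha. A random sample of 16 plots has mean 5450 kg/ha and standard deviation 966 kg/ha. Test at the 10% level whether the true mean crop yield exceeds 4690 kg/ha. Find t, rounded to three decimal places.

3.147

H0: μ = 4690; H1: μ > 4690 (one-sample t-test, right-tailed).
t = (x̄ − μ₀)/(s/√n) = (5450 − 4690)/(966/√16) = 3.147
df = n − 1 = 15
p-value = P(T ≥ 3.147) ≈ 0.0033
Since p ≈ 0.0033 < α = 0.1, reject H0; the evidence is statistically significant.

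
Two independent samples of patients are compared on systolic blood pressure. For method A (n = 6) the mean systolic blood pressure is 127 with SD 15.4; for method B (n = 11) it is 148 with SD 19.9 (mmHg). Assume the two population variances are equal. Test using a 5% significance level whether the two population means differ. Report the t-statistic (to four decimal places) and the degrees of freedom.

Let group 1 = method A, group 2 = method B. H0: μ_1 = μ_2; H1: μ_1 ≠ μ_2 (two-sample pooled-variance t-test, two-sided).
s_p² = [(6−1)·15.4² + (11−1)·19.9²]/(6+11−2) = 343.06
t = (127 − 148)/√[343.06·(1/6 + 1/11)] = -2.2340
df = n₁ + n₂ − 2 = 15
Two-sided p-value ≈ 0.0411
Since p ≈ 0.0411 < α = 0.05, reject H0; the evidence is statistically significant.

t = -2.2340, df = 15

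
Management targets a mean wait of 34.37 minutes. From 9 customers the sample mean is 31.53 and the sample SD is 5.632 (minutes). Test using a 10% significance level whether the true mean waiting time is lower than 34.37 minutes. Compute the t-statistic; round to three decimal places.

-1.513

H0: μ = 34.37; H1: μ < 34.37 (one-sample t-test, left-tailed).
t = (x̄ − μ₀)/(s/√n) = (31.53 − 34.37)/(5.632/√9) = -1.513
df = n − 1 = 8
p-value = P(T ≤ -1.513) ≈ 0.084
Since p ≈ 0.084 < α = 0.1, reject H0; the data support H1.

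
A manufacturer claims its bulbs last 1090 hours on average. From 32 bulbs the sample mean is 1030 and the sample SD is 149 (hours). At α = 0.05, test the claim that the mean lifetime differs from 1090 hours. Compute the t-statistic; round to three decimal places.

H0: μ = 1090; H1: μ ≠ 1090 (one-sample t-test, two-sided).
t = (x̄ − μ₀)/(s/√n) = (1030 − 1090)/(149/√32) = -2.278
df = n − 1 = 31
Two-sided p-value ≈ 0.0298
Since p ≈ 0.0298 < α = 0.05, reject H0; the evidence is statistically significant.

-2.278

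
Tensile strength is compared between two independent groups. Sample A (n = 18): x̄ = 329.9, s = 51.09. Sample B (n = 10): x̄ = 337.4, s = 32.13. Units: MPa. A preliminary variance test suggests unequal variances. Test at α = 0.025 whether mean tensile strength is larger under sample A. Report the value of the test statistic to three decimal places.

Let group 1 = sample A, group 2 = sample B. H0: μ_1 = μ_2; H1: μ_1 > μ_2 (Welch's two-sample t-test, right-tailed).
t = (x̄_1 − x̄_2)/√(s_1²/n_1 + s_2²/n_2) = (329.9 − 337.4)/√(51.09²/18 + 32.13²/10) = -0.476
Welch–Satterthwaite df ≈ 25.45
p-value = P(T ≥ -0.476) ≈ 0.6809
Since p ≈ 0.6809 > α = 0.025, fail to reject H0; the data do not provide sufficient evidence against H0.

-0.476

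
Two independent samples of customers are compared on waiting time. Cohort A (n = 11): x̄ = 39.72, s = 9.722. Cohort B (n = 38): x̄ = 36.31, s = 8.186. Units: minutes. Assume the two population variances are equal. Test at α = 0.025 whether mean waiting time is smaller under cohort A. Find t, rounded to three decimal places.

1.167

Let group 1 = cohort A, group 2 = cohort B. H0: μ_1 = μ_2; H1: μ_1 < μ_2 (two-sample pooled-variance t-test, left-tailed).
s_p² = [(11−1)·9.722² + (38−1)·8.186²]/(11+38−2) = 72.8631
t = (39.72 − 36.31)/√[72.8631·(1/11 + 1/38)] = 1.167
df = n₁ + n₂ − 2 = 47
p-value = P(T ≤ 1.167) ≈ 0.8754
Since p ≈ 0.8754 > α = 0.025, fail to reject H0; the evidence is not statistically significant.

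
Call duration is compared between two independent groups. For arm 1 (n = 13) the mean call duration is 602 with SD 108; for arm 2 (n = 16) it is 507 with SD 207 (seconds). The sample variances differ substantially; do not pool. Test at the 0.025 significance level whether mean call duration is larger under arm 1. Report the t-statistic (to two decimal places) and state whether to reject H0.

Let group 1 = arm 1, group 2 = arm 2. H0: μ_1 = μ_2; H1: μ_1 > μ_2 (Welch's two-sample t-test, right-tailed).
t = (x̄_1 − x̄_2)/√(s_1²/n_1 + s_2²/n_2) = (602 − 507)/√(108²/13 + 207²/16) = 1.59
Welch–Satterthwaite df ≈ 23.45
p-value = P(T ≥ 1.59) ≈ 0.0628
Since p ≈ 0.0628 > α = 0.025, fail to reject H0; the evidence is not statistically significant.

t = 1.59; fail to reject H0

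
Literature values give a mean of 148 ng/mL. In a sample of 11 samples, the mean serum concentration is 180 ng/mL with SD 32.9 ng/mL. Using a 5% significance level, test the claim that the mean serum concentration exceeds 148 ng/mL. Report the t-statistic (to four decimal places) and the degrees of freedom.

t = 3.2259, df = 10

H0: μ = 148; H1: μ > 148 (one-sample t-test, right-tailed).
t = (x̄ − μ₀)/(s/√n) = (180 − 148)/(32.9/√11) = 3.2259
df = n − 1 = 10
p-value = P(T ≥ 3.2259) ≈ 0.0045
Since p ≈ 0.0045 < α = 0.05, reject H0; the data support H1.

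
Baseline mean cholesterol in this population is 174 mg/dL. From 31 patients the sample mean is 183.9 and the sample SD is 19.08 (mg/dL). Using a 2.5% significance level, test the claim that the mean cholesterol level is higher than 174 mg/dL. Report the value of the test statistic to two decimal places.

H0: μ = 174; H1: μ > 174 (one-sample t-test, right-tailed).
t = (x̄ − μ₀)/(s/√n) = (183.9 − 174)/(19.08/√31) = 2.89
df = n − 1 = 30
p-value = P(T ≥ 2.89) ≈ 0.0036
Since p ≈ 0.0036 < α = 0.025, reject H0; the data support H1.

2.89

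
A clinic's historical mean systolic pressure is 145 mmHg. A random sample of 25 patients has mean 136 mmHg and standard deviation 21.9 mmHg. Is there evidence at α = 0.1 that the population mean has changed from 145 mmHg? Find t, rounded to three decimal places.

H0: μ = 145; H1: μ ≠ 145 (one-sample t-test, two-sided).
t = (x̄ − μ₀)/(s/√n) = (136 − 145)/(21.9/√25) = -2.055
df = n − 1 = 24
Two-sided p-value ≈ 0.0509
Since p ≈ 0.0509 < α = 0.1, reject H0; the data support H1.

-2.055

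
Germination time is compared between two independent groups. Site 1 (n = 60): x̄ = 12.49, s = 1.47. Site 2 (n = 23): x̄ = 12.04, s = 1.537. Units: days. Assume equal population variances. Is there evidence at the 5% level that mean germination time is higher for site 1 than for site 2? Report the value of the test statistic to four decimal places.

1.2327

Let group 1 = site 1, group 2 = site 2. H0: μ_1 = μ_2; H1: μ_1 > μ_2 (two-sample pooled-variance t-test, right-tailed).
s_p² = [(60−1)·1.47² + (23−1)·1.537²]/(60+23−2) = 2.21562
t = (12.49 − 12.04)/√[2.21562·(1/60 + 1/23)] = 1.2327
df = n₁ + n₂ − 2 = 81
p-value = P(T ≥ 1.2327) ≈ 0.1106
Since p ≈ 0.1106 > α = 0.05, fail to reject H0; the data do not provide sufficient evidence against H0.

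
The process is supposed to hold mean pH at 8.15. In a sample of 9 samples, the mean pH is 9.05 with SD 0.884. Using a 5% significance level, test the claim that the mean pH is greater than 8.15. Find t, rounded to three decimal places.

3.054

H0: μ = 8.15; H1: μ > 8.15 (one-sample t-test, right-tailed).
t = (x̄ − μ₀)/(s/√n) = (9.05 − 8.15)/(0.884/√9) = 3.054
df = n − 1 = 8
p-value = P(T ≥ 3.054) ≈ 0.008
Since p ≈ 0.008 < α = 0.05, reject H0; the evidence is statistically significant.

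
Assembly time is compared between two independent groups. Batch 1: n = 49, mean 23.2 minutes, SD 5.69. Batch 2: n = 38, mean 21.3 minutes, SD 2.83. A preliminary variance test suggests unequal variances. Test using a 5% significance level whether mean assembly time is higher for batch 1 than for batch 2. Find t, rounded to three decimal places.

Let group 1 = batch 1, group 2 = batch 2. H0: μ_1 = μ_2; H1: μ_1 > μ_2 (Welch's two-sample t-test, right-tailed).
t = (x̄_1 − x̄_2)/√(s_1²/n_1 + s_2²/n_2) = (23.2 − 21.3)/√(5.69²/49 + 2.83²/38) = 2.035
Welch–Satterthwaite df ≈ 73.77
p-value = P(T ≥ 2.035) ≈ 0.0227
Since p ≈ 0.0227 < α = 0.05, reject H0; the data support H1.

2.035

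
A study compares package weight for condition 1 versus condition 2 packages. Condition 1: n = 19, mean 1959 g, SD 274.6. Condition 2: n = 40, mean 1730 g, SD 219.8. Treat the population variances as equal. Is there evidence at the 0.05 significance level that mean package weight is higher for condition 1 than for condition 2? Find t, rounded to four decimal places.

Let group 1 = condition 1, group 2 = condition 2. H0: μ_1 = μ_2; H1: μ_1 > μ_2 (two-sample pooled-variance t-test, right-tailed).
s_p² = [(19−1)·274.6² + (40−1)·219.8²]/(19+40−2) = 56867.8
t = (1959 − 1730)/√[56867.8·(1/19 + 1/40)] = 3.4465
df = n₁ + n₂ − 2 = 57
p-value = P(T ≥ 3.4465) ≈ 0.001
Since p ≈ 0.001 < α = 0.05, reject H0; the data support H1.

3.4465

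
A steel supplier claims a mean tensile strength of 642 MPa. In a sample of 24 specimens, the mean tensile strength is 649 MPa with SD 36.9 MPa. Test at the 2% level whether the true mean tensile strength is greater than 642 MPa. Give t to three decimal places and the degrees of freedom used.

H0: μ = 642; H1: μ > 642 (one-sample t-test, right-tailed).
t = (x̄ − μ₀)/(s/√n) = (649 − 642)/(36.9/√24) = 0.929
df = n − 1 = 23
p-value = P(T ≥ 0.929) ≈ 0.1812
Since p ≈ 0.1812 > α = 0.02, fail to reject H0; the evidence is not statistically significant.

t = 0.929, df = 23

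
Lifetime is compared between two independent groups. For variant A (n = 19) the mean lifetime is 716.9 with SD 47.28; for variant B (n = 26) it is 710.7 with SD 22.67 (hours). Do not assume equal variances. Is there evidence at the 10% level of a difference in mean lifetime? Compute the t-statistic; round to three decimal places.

0.529

Let group 1 = variant A, group 2 = variant B. H0: μ_1 = μ_2; H1: μ_1 ≠ μ_2 (Welch's two-sample t-test, two-sided).
t = (x̄_1 − x̄_2)/√(s_1²/n_1 + s_2²/n_2) = (716.9 − 710.7)/√(47.28²/19 + 22.67²/26) = 0.529
Welch–Satterthwaite df ≈ 24.07
Two-sided p-value ≈ 0.602
Since p ≈ 0.602 > α = 0.1, fail to reject H0; the data do not provide sufficient evidence against H0.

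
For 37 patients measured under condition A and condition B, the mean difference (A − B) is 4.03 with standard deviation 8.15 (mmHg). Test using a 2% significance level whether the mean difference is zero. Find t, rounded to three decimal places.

H0: μ_d = 0; H1: μ_d ≠ 0 (paired t-test on the differences, two-sided).
t = d̄/(s_d/√n) = 4.03/(8.15/√37) = 3.008
df = n − 1 = 36
Two-sided p-value ≈ 0.0048
Since p ≈ 0.0048 < α = 0.02, reject H0; the evidence is statistically significant.

3.008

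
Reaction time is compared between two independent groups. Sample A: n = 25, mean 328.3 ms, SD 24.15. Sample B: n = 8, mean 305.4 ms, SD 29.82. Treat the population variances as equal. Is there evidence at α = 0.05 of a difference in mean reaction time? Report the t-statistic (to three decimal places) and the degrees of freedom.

t = 2.207, df = 31

Let group 1 = sample A, group 2 = sample B. H0: μ_1 = μ_2; H1: μ_1 ≠ μ_2 (two-sample pooled-variance t-test, two-sided).
s_p² = [(25−1)·24.15² + (8−1)·29.82²]/(25+8−2) = 652.322
t = (328.3 − 305.4)/√[652.322·(1/25 + 1/8)] = 2.207
df = n₁ + n₂ − 2 = 31
Two-sided p-value ≈ 0.0348
Since p ≈ 0.0348 < α = 0.05, reject H0; the evidence is statistically significant.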